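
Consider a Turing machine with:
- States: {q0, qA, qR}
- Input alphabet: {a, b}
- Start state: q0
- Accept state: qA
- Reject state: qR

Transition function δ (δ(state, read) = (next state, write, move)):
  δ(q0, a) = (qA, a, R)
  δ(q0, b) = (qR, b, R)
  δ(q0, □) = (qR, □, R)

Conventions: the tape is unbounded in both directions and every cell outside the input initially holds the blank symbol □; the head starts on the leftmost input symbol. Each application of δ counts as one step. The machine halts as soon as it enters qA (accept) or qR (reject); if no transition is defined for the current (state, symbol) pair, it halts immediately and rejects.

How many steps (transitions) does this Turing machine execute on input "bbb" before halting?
Step 0: [q0]bbb (head at position 0)
Step 1: δ(q0, b) = (qR, b, R)  ⊢  b[qR]bb (head at position 1)
The machine is in qR, so it halts and rejects.
Number of transitions executed: 1.

Final answer: 1 steps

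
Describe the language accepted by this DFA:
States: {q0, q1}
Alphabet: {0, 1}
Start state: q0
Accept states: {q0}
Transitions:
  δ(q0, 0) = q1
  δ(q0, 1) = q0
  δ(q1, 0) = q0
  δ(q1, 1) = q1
Analyzing the DFA structure:
Start state: q0
Accept states: {q0}
Interpreting what each state remembers (checking against the transitions):
  q0: an even number of 0s has been read so far
  q1: an odd number of 0s has been read so far
  δ(q0, 0): in q0 (an even number of 0s has been read so far), after reading 0 we have: an odd number of 0s has been read so far → q1
  δ(q0, 1): in q0 (an even number of 0s has been read so far), after reading 1 we have: an even number of 0s has been read so far → q0
  δ(q1, 0): in q1 (an odd number of 0s has been read so far), after reading 0 we have: an even number of 0s has been read so far → q0
  δ(q1, 1): in q1 (an odd number of 0s has been read so far), after reading 1 we have: an odd number of 0s has been read so far → q1
A string is accepted iff it ends in {q0}, i.e. an even number of 0s has been read so far.
Language: All binary strings with an even number of 0s

Final answer: All binary strings with an even number of 0s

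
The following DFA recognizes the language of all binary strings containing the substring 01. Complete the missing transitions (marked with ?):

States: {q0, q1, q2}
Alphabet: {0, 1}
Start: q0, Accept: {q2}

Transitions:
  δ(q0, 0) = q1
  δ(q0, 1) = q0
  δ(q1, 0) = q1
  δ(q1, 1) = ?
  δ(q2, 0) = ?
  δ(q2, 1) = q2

What each state remembers (consistent with the given transitions and accept states):
  q0: 01 not seen yet and the last symbol was not 0
  q1: 01 not seen yet and the last symbol was 0
  q2: the substring 01 has already been seen
Filling in the missing entries:
  δ(q1, 1): in q1 (01 not seen yet and the last symbol was 0), after reading 1 we have: the substring 01 has already been seen → q2
  δ(q2, 0): in q2 (the substring 01 has already been seen), after reading 0 we have: the substring 01 has already been seen → q2

Final answer: δ(q1, 1) = q2; δ(q2, 0) = q2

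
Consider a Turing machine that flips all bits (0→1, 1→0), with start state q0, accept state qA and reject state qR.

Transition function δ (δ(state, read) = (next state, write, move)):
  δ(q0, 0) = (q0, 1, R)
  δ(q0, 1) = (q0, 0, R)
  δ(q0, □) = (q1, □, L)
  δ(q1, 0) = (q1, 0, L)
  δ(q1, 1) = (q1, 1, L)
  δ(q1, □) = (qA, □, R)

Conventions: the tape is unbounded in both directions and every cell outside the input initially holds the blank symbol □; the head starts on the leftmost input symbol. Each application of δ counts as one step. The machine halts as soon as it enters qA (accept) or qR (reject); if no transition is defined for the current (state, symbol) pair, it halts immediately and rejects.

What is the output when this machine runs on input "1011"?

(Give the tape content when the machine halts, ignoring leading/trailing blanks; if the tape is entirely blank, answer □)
Step 0: [q0]1011 (head at position 0)
Step 1: δ(q0, 1) = (q0, 0, R)  ⊢  0[q0]011 (head at position 1)
Step 2: δ(q0, 0) = (q0, 1, R)  ⊢  01[q0]11 (head at position 2)
Step 3: δ(q0, 1) = (q0, 0, R)  ⊢  010[q0]1 (head at position 3)
Step 4: δ(q0, 1) = (q0, 0, R)  ⊢  0100[q0]□ (head at position 4)
Step 5: δ(q0, □) = (q1, □, L)  ⊢  010[q1]0□ (head at position 3)
Step 6: δ(q1, 0) = (q1, 0, L)  ⊢  01[q1]00□ (head at position 2)
Step 7: δ(q1, 0) = (q1, 0, L)  ⊢  0[q1]100□ (head at position 1)
Step 8: δ(q1, 1) = (q1, 1, L)  ⊢  [q1]0100□ (head at position 0)
Step 9: δ(q1, 0) = (q1, 0, L)  ⊢  [q1]□0100□ (head at position -1)
Step 10: δ(q1, □) = (qA, □, R)  ⊢  □[qA]0100□ (head at position 0)
The machine is in qA, so it halts and accepts.
Tape content when halted (ignoring surrounding blanks): 0100

Final answer: Output: 0100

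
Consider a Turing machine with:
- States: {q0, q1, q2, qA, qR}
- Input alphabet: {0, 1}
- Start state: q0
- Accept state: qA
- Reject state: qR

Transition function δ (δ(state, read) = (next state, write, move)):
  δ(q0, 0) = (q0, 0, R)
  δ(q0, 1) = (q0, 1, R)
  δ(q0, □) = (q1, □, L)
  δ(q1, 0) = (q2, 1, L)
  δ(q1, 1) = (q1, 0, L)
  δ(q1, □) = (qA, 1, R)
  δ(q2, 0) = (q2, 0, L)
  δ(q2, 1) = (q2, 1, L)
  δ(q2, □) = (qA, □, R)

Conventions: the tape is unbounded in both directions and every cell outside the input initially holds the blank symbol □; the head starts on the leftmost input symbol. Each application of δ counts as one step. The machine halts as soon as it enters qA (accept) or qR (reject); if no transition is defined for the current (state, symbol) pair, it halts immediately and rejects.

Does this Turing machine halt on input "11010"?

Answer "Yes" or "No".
Step 0: [q0]11010 (head at position 0)
Step 1: δ(q0, 1) = (q0, 1, R)  ⊢  1[q0]1010 (head at position 1)
Step 2: δ(q0, 1) = (q0, 1, R)  ⊢  11[q0]010 (head at position 2)
Step 3: δ(q0, 0) = (q0, 0, R)  ⊢  110[q0]10 (head at position 3)
Step 4: δ(q0, 1) = (q0, 1, R)  ⊢  1101[q0]0 (head at position 4)
Step 5: δ(q0, 0) = (q0, 0, R)  ⊢  11010[q0]□ (head at position 5)
Step 6: δ(q0, □) = (q1, □, L)  ⊢  1101[q1]0□ (head at position 4)
Step 7: δ(q1, 0) = (q2, 1, L)  ⊢  110[q2]11□ (head at position 3)
Step 8: δ(q2, 1) = (q2, 1, L)  ⊢  11[q2]011□ (head at position 2)
Step 9: δ(q2, 0) = (q2, 0, L)  ⊢  1[q2]1011□ (head at position 1)
Step 10: δ(q2, 1) = (q2, 1, L)  ⊢  [q2]11011□ (head at position 0)
Step 11: δ(q2, 1) = (q2, 1, L)  ⊢  [q2]□11011□ (head at position -1)
Step 12: δ(q2, □) = (qA, □, R)  ⊢  □[qA]11011□ (head at position 0)
The machine is in qA, so it halts and accepts.
It halts after 12 steps.

Final answer: Yes - halts after 12 steps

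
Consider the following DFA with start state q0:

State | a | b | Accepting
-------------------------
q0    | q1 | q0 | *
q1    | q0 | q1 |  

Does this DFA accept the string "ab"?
Start in q0.
Read 'a': q0 → q1
Read 'b': q1 → q1
Final state q1 is not accepting, so the string is rejected.

Final answer: No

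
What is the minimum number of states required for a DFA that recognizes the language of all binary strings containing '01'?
Language: binary strings containing '01'
Lower bound (Myhill–Nerode): the prefixes ε, 0, 01 are pairwise distinguishable:
  ε vs 01: suffix ε distinguishes them (ε is rejected, 01 is accepted)
  0 vs 01: suffix ε distinguishes them (0 is rejected, 01 is accepted)
  ε vs 0: suffix 1 distinguishes them (ε·1 = 1 is rejected, 0·1 = 01 is accepted)
So any DFA needs at least 3 states.
Upper bound: a DFA with 3 states exists (one state per class above: 'no progress', 'last symbol 0', and 'seen 01' (accepting sink)).
Minimum states: 3

Final answer: 3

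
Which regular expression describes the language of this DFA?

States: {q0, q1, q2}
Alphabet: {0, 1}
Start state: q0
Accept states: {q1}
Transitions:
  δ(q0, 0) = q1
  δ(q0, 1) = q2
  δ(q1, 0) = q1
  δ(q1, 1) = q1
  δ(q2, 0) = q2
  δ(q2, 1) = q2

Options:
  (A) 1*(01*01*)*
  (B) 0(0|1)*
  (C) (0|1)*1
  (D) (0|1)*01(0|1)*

Testing sample strings against the DFA:
  '1001' -> rejected
  '1001' -> rejected
  '001' -> accepted
  '0100' -> accepted
Checking each option for a counterexample:
  (A) 1*(01*01*)*: ε is rejected by the DFA but matches the regex → eliminated
  (B) 0(0|1)*: agrees with the DFA on all strings of length ≤ 4
  (C) (0|1)*1: '0' is accepted by the DFA but does not match the regex → eliminated
  (D) (0|1)*01(0|1)*: '0' is accepted by the DFA but does not match the regex → eliminated
Only (B) 0(0|1)* is consistent with the DFA.

Final answer: (B) 0(0|1)*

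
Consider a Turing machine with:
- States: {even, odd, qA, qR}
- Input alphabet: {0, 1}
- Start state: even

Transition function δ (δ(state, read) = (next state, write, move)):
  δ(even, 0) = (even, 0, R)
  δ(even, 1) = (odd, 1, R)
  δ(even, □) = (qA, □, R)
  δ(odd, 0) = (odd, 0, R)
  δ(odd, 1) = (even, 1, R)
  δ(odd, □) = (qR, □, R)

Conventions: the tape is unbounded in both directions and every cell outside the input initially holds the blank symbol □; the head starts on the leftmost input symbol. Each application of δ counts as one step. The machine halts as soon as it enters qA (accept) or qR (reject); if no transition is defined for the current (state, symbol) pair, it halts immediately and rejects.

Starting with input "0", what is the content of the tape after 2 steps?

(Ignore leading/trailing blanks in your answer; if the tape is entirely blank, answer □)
Step 0: [even]0 (head at position 0)
Step 1: δ(even, 0) = (even, 0, R)  ⊢  0[even]□ (head at position 1)
Step 2: δ(even, □) = (qA, □, R)  ⊢  0□[qA]□ (head at position 2)
Tape after 2 steps (ignoring surrounding blanks): 0

Final answer: Tape: 0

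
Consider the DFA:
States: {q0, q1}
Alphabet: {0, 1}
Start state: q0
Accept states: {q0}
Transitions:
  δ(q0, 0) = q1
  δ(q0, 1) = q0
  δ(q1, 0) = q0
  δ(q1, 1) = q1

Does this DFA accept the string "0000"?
Processing string "0000":
  q0 --0--> q1
  q1 --0--> q0
  q0 --0--> q1
  q1 --0--> q0
Final state: q0
Accept states: {q0}
q0 is an accept state, so the string is accepted.

Final answer: Yes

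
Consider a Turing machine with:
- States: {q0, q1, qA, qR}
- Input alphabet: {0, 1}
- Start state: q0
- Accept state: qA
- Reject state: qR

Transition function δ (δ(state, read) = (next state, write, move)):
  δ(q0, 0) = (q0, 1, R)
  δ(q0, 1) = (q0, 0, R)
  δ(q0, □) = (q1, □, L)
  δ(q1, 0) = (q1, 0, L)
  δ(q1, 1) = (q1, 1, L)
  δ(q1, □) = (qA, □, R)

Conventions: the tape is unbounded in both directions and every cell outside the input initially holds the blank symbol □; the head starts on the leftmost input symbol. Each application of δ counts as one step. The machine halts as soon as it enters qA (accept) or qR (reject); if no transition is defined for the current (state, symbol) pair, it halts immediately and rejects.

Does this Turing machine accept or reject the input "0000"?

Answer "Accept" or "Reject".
Step 0: [q0]0000 (head at position 0)
Step 1: δ(q0, 0) = (q0, 1, R)  ⊢  1[q0]000 (head at position 1)
Step 2: δ(q0, 0) = (q0, 1, R)  ⊢  11[q0]00 (head at position 2)
Step 3: δ(q0, 0) = (q0, 1, R)  ⊢  111[q0]0 (head at position 3)
Step 4: δ(q0, 0) = (q0, 1, R)  ⊢  1111[q0]□ (head at position 4)
Step 5: δ(q0, □) = (q1, □, L)  ⊢  111[q1]1□ (head at position 3)
Step 6: δ(q1, 1) = (q1, 1, L)  ⊢  11[q1]11□ (head at position 2)
Step 7: δ(q1, 1) = (q1, 1, L)  ⊢  1[q1]111□ (head at position 1)
Step 8: δ(q1, 1) = (q1, 1, L)  ⊢  [q1]1111□ (head at position 0)
Step 9: δ(q1, 1) = (q1, 1, L)  ⊢  [q1]□1111□ (head at position -1)
Step 10: δ(q1, □) = (qA, □, R)  ⊢  □[qA]1111□ (head at position 0)
The machine is in qA, so it halts and accepts.

Final answer: Accept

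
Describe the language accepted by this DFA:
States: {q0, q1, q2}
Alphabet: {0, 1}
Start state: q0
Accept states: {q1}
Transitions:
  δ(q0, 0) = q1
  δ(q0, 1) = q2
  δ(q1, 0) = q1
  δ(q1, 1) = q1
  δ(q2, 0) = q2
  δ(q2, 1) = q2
Analyzing the DFA structure:
Start state: q0
Accept states: {q1}
Interpreting what each state remembers (checking against the transitions):
  q0: nothing has been read yet
  q1: the first symbol was 0
  q2: the first symbol was 1 (trap state)
  δ(q0, 0): in q0 (nothing has been read yet), after reading 0 we have: the first symbol was 0 → q1
  δ(q0, 1): in q0 (nothing has been read yet), after reading 1 we have: the first symbol was 1 (trap state) → q2
  δ(q1, 0): in q1 (the first symbol was 0), after reading 0 we have: the first symbol was 0 → q1
  δ(q1, 1): in q1 (the first symbol was 0), after reading 1 we have: the first symbol was 0 → q1
  δ(q2, 0): in q2 (the first symbol was 1 (trap state)), after reading 0 we have: the first symbol was 1 (trap state) → q2
  δ(q2, 1): in q2 (the first symbol was 1 (trap state)), after reading 1 we have: the first symbol was 1 (trap state) → q2
A string is accepted iff it ends in {q1}, i.e. the first symbol was 0.
Language: All binary strings starting with 0

Final answer: All binary strings starting with 0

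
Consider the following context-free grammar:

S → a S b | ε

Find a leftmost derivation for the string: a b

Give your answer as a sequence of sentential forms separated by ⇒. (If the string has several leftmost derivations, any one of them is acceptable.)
Start with S.
Step 1: the leftmost non-terminal is S; apply S → a S b:  a S b
Step 2: the leftmost non-terminal is S; apply S → ε:  a b

Final answer: S ⇒ a S b ⇒ a b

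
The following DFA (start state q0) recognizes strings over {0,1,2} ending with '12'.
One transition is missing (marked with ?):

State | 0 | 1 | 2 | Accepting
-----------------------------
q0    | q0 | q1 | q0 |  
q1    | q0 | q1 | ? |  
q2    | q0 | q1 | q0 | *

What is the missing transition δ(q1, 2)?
q2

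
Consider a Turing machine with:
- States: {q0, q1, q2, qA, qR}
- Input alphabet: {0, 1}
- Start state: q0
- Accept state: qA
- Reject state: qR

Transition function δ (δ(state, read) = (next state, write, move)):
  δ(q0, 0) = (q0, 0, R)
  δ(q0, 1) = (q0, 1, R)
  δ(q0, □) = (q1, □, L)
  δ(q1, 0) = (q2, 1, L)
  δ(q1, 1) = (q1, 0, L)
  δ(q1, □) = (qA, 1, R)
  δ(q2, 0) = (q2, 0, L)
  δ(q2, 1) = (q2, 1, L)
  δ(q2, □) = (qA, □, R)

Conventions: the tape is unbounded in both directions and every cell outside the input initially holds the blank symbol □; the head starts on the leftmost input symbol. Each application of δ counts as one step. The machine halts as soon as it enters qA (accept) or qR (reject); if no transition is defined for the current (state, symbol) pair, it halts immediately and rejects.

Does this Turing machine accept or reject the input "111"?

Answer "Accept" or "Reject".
Step 0: [q0]111 (head at position 0)
Step 1: δ(q0, 1) = (q0, 1, R)  ⊢  1[q0]11 (head at position 1)
Step 2: δ(q0, 1) = (q0, 1, R)  ⊢  11[q0]1 (head at position 2)
Step 3: δ(q0, 1) = (q0, 1, R)  ⊢  111[q0]□ (head at position 3)
Step 4: δ(q0, □) = (q1, □, L)  ⊢  11[q1]1□ (head at position 2)
Step 5: δ(q1, 1) = (q1, 0, L)  ⊢  1[q1]10□ (head at position 1)
Step 6: δ(q1, 1) = (q1, 0, L)  ⊢  [q1]100□ (head at position 0)
Step 7: δ(q1, 1) = (q1, 0, L)  ⊢  [q1]□000□ (head at position -1)
Step 8: δ(q1, □) = (qA, 1, R)  ⊢  1[qA]000□ (head at position 0)
The machine is in qA, so it halts and accepts.

Final answer: Accept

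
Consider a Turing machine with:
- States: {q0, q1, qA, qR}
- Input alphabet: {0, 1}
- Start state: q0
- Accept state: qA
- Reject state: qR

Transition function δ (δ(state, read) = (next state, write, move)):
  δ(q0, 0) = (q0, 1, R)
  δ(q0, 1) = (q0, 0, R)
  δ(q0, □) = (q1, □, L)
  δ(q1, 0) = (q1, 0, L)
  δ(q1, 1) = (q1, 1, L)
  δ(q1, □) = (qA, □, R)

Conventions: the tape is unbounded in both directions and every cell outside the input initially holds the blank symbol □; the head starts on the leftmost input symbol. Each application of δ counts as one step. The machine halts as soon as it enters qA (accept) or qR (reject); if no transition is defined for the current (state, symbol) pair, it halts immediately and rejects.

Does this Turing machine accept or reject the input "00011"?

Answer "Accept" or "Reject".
Step 0: [q0]00011 (head at position 0)
Step 1: δ(q0, 0) = (q0, 1, R)  ⊢  1[q0]0011 (head at position 1)
Step 2: δ(q0, 0) = (q0, 1, R)  ⊢  11[q0]011 (head at position 2)
Step 3: δ(q0, 0) = (q0, 1, R)  ⊢  111[q0]11 (head at position 3)
Step 4: δ(q0, 1) = (q0, 0, R)  ⊢  1110[q0]1 (head at position 4)
Step 5: δ(q0, 1) = (q0, 0, R)  ⊢  11100[q0]□ (head at position 5)
Step 6: δ(q0, □) = (q1, □, L)  ⊢  1110[q1]0□ (head at position 4)
Step 7: δ(q1, 0) = (q1, 0, L)  ⊢  111[q1]00□ (head at position 3)
Step 8: δ(q1, 0) = (q1, 0, L)  ⊢  11[q1]100□ (head at position 2)
Step 9: δ(q1, 1) = (q1, 1, L)  ⊢  1[q1]1100□ (head at position 1)
Step 10: δ(q1, 1) = (q1, 1, L)  ⊢  [q1]11100□ (head at position 0)
Step 11: δ(q1, 1) = (q1, 1, L)  ⊢  [q1]□11100□ (head at position -1)
Step 12: δ(q1, □) = (qA, □, R)  ⊢  □[qA]11100□ (head at position 0)
The machine is in qA, so it halts and accepts.

Final answer: Accept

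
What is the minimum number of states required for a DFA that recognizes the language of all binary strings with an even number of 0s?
Language: binary strings with an even number of 0s
Lower bound (Myhill–Nerode): the prefixes ε, 0 are pairwise distinguishable:
  ε vs 0: suffix ε distinguishes them (ε has zero 0s (accepted), 0 has one 0 (rejected))
So any DFA needs at least 2 states.
Upper bound: a DFA with 2 states exists (one state per class above).
Minimum states: 2

Final answer: 2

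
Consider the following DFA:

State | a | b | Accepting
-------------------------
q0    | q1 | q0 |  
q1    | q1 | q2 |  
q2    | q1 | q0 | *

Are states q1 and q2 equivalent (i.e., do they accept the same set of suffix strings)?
Try the suffix ε (the empty string).
From q1: q1 — not accepting.
From q2: q2 — accepting.
The two states disagree on this suffix, so they are not equivalent.

Final answer: No. Distinguishing string: ε (the empty string) - accepted from q2 but not from q1.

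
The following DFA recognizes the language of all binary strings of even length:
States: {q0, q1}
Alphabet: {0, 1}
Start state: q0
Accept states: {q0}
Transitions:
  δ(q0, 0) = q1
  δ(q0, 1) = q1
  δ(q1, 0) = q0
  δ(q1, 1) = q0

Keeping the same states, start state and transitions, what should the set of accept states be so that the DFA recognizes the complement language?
The DFA is complete (every state has a transition on every symbol), so the complement
is recognized by the same DFA with accepting and non-accepting states swapped.
Original accept states: {q0}
Complement accept states = All states - Original accept states
= {q0, q1} - {q0}
= {q1}
Complement language: strings of ODD length

Final answer: {q1}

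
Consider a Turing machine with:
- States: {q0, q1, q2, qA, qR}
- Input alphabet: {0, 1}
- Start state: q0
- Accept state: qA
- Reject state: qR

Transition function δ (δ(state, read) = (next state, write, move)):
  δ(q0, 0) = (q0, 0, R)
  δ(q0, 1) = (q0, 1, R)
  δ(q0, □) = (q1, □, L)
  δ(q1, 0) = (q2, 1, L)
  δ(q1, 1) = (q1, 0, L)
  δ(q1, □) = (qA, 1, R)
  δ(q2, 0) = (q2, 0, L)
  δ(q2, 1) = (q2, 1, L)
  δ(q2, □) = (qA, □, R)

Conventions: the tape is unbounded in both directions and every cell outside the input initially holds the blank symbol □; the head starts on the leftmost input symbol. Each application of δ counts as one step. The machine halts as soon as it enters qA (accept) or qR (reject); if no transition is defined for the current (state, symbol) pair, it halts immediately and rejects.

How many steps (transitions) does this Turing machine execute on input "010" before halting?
Step 0: [q0]010 (head at position 0)
Step 1: δ(q0, 0) = (q0, 0, R)  ⊢  0[q0]10 (head at position 1)
Step 2: δ(q0, 1) = (q0, 1, R)  ⊢  01[q0]0 (head at position 2)
Step 3: δ(q0, 0) = (q0, 0, R)  ⊢  010[q0]□ (head at position 3)
Step 4: δ(q0, □) = (q1, □, L)  ⊢  01[q1]0□ (head at position 2)
Step 5: δ(q1, 0) = (q2, 1, L)  ⊢  0[q2]11□ (head at position 1)
Step 6: δ(q2, 1) = (q2, 1, L)  ⊢  [q2]011□ (head at position 0)
Step 7: δ(q2, 0) = (q2, 0, L)  ⊢  [q2]□011□ (head at position -1)
Step 8: δ(q2, □) = (qA, □, R)  ⊢  □[qA]011□ (head at position 0)
The machine is in qA, so it halts and accepts.
Number of transitions executed: 8.

Final answer: 8 steps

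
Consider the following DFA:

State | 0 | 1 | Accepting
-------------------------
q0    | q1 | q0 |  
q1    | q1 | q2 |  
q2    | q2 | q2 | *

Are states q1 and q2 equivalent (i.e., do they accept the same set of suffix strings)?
Try the suffix ε (the empty string).
From q1: q1 — not accepting.
From q2: q2 — accepting.
The two states disagree on this suffix, so they are not equivalent.

Final answer: No. Distinguishing string: ε (the empty string) - accepted from q2 but not from q1.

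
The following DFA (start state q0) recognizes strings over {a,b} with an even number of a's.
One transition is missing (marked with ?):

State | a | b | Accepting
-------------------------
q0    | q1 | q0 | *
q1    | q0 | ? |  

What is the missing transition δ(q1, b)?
q1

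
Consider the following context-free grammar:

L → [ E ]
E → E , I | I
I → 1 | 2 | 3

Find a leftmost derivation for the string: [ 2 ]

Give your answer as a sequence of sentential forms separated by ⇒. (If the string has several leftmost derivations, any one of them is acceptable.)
Start with L.
Step 1: the leftmost non-terminal is L; apply L → [ E ]:  [ E ]
Step 2: the leftmost non-terminal is E; apply E → I:  [ I ]
Step 3: the leftmost non-terminal is I; apply I → 2:  [ 2 ]

Final answer: L ⇒ [ E ] ⇒ [ I ] ⇒ [ 2 ]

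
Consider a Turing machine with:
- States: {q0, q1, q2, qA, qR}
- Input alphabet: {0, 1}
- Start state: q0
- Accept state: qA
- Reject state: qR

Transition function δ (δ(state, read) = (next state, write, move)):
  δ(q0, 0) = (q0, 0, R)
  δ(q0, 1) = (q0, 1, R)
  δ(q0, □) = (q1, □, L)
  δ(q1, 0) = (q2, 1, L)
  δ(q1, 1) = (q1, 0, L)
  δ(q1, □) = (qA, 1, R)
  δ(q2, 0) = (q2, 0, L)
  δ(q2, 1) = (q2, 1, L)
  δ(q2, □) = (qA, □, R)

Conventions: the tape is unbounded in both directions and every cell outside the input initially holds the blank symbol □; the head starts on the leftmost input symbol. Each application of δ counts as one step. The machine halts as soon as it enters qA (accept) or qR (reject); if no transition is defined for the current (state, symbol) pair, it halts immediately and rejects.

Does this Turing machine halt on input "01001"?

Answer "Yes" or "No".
Step 0: [q0]01001 (head at position 0)
Step 1: δ(q0, 0) = (q0, 0, R)  ⊢  0[q0]1001 (head at position 1)
Step 2: δ(q0, 1) = (q0, 1, R)  ⊢  01[q0]001 (head at position 2)
Step 3: δ(q0, 0) = (q0, 0, R)  ⊢  010[q0]01 (head at position 3)
Step 4: δ(q0, 0) = (q0, 0, R)  ⊢  0100[q0]1 (head at position 4)
Step 5: δ(q0, 1) = (q0, 1, R)  ⊢  01001[q0]□ (head at position 5)
Step 6: δ(q0, □) = (q1, □, L)  ⊢  0100[q1]1□ (head at position 4)
Step 7: δ(q1, 1) = (q1, 0, L)  ⊢  010[q1]00□ (head at position 3)
Step 8: δ(q1, 0) = (q2, 1, L)  ⊢  01[q2]010□ (head at position 2)
Step 9: δ(q2, 0) = (q2, 0, L)  ⊢  0[q2]1010□ (head at position 1)
Step 10: δ(q2, 1) = (q2, 1, L)  ⊢  [q2]01010□ (head at position 0)
Step 11: δ(q2, 0) = (q2, 0, L)  ⊢  [q2]□01010□ (head at position -1)
Step 12: δ(q2, □) = (qA, □, R)  ⊢  □[qA]01010□ (head at position 0)
The machine is in qA, so it halts and accepts.
It halts after 12 steps.

Final answer: Yes - halts after 12 steps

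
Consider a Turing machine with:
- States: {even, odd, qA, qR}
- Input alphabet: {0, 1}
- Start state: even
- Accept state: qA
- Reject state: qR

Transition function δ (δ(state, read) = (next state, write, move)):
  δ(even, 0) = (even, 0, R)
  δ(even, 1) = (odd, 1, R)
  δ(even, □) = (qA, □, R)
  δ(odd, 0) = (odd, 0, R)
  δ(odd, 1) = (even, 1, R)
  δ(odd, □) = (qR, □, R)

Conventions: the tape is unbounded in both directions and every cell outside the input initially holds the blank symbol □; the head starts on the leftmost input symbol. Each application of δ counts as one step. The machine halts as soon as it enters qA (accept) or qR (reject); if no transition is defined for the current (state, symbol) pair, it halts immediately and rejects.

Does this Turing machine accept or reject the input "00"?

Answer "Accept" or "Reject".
Step 0: [even]00 (head at position 0)
Step 1: δ(even, 0) = (even, 0, R)  ⊢  0[even]0 (head at position 1)
Step 2: δ(even, 0) = (even, 0, R)  ⊢  00[even]□ (head at position 2)
Step 3: δ(even, □) = (qA, □, R)  ⊢  00□[qA]□ (head at position 3)
The machine is in qA, so it halts and accepts.

Final answer: Accept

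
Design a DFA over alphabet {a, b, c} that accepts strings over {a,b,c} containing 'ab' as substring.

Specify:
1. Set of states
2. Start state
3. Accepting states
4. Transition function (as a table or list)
One valid DFA (any DFA recognizing the same language is acceptable):
States: {q0, q1, q2}
Start: q0
Accepting: {q2}
Transitions (accepting states marked with *):
State | a | b | c | Accepting
-----------------------------
q0    | q1 | q0 | q0 |  
q1    | q1 | q2 | q0 |  
q2    | q2 | q2 | q2 | *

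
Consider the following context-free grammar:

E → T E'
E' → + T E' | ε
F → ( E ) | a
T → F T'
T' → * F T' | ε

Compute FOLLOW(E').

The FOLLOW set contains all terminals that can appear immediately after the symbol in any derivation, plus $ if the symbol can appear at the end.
Useful FIRST sets: FIRST(E') = {+, ε}, FIRST(T') = {*, ε} (both E' and T' are nullable).
FOLLOW(E): E is the start symbol → $; E appears in F → ( E ) followed by ')' → FOLLOW(E) = {), $}.
FOLLOW(E'): E' appears at the right end of E → T E' and of E' → + T E', so FOLLOW(E') ⊇ FOLLOW(E) (the second occurrence adds nothing new). FOLLOW(E') = {), $}.

Final answer: {$, )}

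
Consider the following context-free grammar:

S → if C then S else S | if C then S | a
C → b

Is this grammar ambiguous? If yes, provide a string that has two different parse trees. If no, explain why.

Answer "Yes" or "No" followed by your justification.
The 'dangling else' can attach to either if. Two leftmost derivations of  if b then if b then a else a:
  (1) S ⇒ if C then S else S ⇒ if b then S else S ⇒ if b then if C then S else S ⇒ if b then if b then S else S ⇒ if b then if b then a else S ⇒ if b then if b then a else a   (else belongs to the outer if)
  (2) S ⇒ if C then S ⇒ if b then S ⇒ if b then if C then S else S ⇒ if b then if b then S else S ⇒ if b then if b then a else S ⇒ if b then if b then a else a   (else belongs to the inner if)
Two distinct parse trees for the same string, so the grammar is ambiguous.

Final answer: Yes - the string 'if b then if b then a else a' has two distinct leftmost derivations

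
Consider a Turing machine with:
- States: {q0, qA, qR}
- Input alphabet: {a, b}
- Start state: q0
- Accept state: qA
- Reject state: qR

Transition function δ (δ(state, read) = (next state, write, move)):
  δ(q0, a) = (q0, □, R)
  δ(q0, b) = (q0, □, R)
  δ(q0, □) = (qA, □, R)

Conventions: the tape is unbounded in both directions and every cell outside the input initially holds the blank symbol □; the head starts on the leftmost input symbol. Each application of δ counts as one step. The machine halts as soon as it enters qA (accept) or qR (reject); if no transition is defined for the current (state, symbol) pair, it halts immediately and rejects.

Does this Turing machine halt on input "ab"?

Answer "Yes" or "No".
Step 0: [q0]ab (head at position 0)
Step 1: δ(q0, a) = (q0, □, R)  ⊢  □[q0]b (head at position 1)
Step 2: δ(q0, b) = (q0, □, R)  ⊢  □□[q0]□ (head at position 2)
Step 3: δ(q0, □) = (qA, □, R)  ⊢  □□□[qA]□ (head at position 3)
The machine is in qA, so it halts and accepts.
It halts after 3 steps.

Final answer: Yes - halts after 3 steps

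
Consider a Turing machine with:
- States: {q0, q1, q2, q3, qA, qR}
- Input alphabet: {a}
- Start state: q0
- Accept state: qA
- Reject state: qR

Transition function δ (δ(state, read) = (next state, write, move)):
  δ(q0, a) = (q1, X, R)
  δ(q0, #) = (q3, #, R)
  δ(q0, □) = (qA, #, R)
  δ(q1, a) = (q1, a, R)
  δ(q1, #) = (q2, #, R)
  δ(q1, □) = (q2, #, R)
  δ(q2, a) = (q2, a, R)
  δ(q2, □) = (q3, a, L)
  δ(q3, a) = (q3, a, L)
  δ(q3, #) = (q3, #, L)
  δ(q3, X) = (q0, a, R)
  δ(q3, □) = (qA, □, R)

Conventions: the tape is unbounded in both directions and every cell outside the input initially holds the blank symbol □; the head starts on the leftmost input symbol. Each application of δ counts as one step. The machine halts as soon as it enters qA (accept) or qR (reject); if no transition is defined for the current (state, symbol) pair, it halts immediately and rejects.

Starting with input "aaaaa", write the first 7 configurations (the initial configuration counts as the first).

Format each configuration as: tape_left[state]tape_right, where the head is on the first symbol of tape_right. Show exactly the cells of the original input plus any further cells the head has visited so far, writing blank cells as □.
Step 0: [q0]aaaaa (head at position 0)
Step 1: δ(q0, a) = (q1, X, R)  ⊢  X[q1]aaaa (head at position 1)
Step 2: δ(q1, a) = (q1, a, R)  ⊢  Xa[q1]aaa (head at position 2)
Step 3: δ(q1, a) = (q1, a, R)  ⊢  Xaa[q1]aa (head at position 3)
Step 4: δ(q1, a) = (q1, a, R)  ⊢  Xaaa[q1]a (head at position 4)
Step 5: δ(q1, a) = (q1, a, R)  ⊢  Xaaaa[q1]□ (head at position 5)
Step 6: δ(q1, □) = (q2, #, R)  ⊢  Xaaaa#[q2]□ (head at position 6)

Final answer: [q0]aaaaa ⊢ X[q1]aaaa ⊢ Xa[q1]aaa ⊢ Xaa[q1]aa ⊢ Xaaa[q1]a ⊢ Xaaaa[q1]□ ⊢ Xaaaa#[q2]□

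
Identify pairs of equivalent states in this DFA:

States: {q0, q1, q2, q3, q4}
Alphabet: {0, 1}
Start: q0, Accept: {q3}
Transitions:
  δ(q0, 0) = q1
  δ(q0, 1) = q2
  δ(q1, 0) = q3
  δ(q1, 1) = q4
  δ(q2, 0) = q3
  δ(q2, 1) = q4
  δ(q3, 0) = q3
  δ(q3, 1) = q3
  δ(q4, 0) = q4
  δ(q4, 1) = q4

Using the table-filling algorithm:
Round 0 – mark pairs where exactly one state is accepting: (q0,q3), (q1,q3), (q2,q3), (q3,q4)
Round 1 – newly marked: (q0,q1) [on 0: q1 vs q3, already marked]; (q0,q2) [on 0: q1 vs q3, already marked]; (q1,q4) [on 0: q3 vs q4, already marked]; (q2,q4) [on 0: q3 vs q4, already marked]
Round 2 – newly marked: (q0,q4) [on 0: q1 vs q4, already marked]
No further pairs can be marked.
(q1, q2) unmarked: δ(q1,0)=q3, δ(q2,0)=q3; δ(q1,1)=q4, δ(q2,1)=q4 → equivalent
Equivalent pairs: (q1, q2)

Final answer: Equivalent pairs: (q1, q2)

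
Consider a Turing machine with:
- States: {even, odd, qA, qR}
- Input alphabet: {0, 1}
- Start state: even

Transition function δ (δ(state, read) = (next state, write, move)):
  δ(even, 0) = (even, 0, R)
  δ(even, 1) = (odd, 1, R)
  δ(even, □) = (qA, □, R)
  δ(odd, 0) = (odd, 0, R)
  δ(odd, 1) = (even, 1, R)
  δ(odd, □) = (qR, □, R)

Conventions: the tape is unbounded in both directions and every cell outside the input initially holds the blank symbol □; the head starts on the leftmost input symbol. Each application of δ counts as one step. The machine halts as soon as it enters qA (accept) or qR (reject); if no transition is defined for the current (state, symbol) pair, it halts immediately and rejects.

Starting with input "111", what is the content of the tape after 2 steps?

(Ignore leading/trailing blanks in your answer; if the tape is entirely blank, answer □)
Step 0: [even]111 (head at position 0)
Step 1: δ(even, 1) = (odd, 1, R)  ⊢  1[odd]11 (head at position 1)
Step 2: δ(odd, 1) = (even, 1, R)  ⊢  11[even]1 (head at position 2)
Tape after 2 steps (ignoring surrounding blanks): 111

Final answer: Tape: 111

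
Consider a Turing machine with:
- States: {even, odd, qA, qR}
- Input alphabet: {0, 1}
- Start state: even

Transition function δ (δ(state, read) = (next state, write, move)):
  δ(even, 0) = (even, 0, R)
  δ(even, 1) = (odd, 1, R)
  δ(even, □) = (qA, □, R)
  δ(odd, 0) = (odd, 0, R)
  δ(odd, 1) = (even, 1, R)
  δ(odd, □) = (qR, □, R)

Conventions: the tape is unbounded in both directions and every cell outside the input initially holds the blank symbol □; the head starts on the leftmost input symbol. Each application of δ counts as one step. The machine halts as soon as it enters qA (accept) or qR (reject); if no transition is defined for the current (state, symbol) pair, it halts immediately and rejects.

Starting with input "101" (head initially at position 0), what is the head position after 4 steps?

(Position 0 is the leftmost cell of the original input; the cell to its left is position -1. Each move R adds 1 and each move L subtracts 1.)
Step 0: [even]101 (head at position 0)
Step 1: δ(even, 1) = (odd, 1, R)  ⊢  1[odd]01 (head at position 1)
Step 2: δ(odd, 0) = (odd, 0, R)  ⊢  10[odd]1 (head at position 2)
Step 3: δ(odd, 1) = (even, 1, R)  ⊢  101[even]□ (head at position 3)
Step 4: δ(even, □) = (qA, □, R)  ⊢  101□[qA]□ (head at position 4)
Head position after 4 steps: 4

Final answer: Position 4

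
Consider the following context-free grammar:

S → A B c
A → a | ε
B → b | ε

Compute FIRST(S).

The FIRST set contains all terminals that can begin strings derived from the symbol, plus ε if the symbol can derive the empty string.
FIRST(A) = {a, ε} (A → a | ε) and FIRST(B) = {b, ε} (B → b | ε).
For S → A B c: add FIRST(A) minus ε = {a}; A is nullable, so also add FIRST(B) minus ε = {b}; B is nullable too, so also add FIRST(c) = {c}. The terminal c is never erased, so S is not nullable and ε is not included.
FIRST(S) = {a, b, c}.

Final answer: {a, b, c}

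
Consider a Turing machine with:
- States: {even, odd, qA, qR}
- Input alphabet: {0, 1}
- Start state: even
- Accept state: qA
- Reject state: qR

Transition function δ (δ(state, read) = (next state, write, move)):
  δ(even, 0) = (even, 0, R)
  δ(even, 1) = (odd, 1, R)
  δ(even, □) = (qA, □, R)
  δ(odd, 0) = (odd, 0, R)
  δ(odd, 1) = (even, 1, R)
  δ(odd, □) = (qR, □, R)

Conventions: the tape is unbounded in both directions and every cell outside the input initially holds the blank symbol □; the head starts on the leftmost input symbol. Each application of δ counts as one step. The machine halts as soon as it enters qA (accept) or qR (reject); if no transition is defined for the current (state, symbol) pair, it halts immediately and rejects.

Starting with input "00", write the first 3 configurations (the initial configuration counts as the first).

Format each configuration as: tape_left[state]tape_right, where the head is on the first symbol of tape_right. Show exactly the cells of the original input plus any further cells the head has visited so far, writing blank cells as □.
Step 0: [even]00 (head at position 0)
Step 1: δ(even, 0) = (even, 0, R)  ⊢  0[even]0 (head at position 1)
Step 2: δ(even, 0) = (even, 0, R)  ⊢  00[even]□ (head at position 2)

Final answer: [even]00 ⊢ 0[even]0 ⊢ 00[even]□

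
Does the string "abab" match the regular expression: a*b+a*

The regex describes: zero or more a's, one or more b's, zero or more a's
No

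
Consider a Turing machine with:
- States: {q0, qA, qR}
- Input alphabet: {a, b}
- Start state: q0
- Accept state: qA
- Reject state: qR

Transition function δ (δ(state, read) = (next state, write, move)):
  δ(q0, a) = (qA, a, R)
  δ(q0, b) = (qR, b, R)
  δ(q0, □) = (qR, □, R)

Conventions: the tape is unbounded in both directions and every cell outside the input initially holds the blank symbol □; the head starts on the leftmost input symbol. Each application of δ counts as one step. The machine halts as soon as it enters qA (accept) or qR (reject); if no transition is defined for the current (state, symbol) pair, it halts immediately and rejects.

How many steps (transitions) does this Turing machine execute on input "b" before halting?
Step 0: [q0]b (head at position 0)
Step 1: δ(q0, b) = (qR, b, R)  ⊢  b[qR]□ (head at position 1)
The machine is in qR, so it halts and rejects.
Number of transitions executed: 1.

Final answer: 1 steps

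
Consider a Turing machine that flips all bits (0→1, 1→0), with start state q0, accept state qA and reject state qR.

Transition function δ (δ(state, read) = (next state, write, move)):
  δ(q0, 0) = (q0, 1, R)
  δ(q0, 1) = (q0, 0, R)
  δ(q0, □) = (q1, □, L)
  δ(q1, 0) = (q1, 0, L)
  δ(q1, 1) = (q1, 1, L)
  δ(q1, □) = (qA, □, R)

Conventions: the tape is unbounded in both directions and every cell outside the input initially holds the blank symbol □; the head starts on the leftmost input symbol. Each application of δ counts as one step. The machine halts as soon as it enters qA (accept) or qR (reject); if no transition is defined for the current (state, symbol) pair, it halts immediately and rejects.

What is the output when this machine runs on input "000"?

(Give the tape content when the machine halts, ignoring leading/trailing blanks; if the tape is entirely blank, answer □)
Step 0: [q0]000 (head at position 0)
Step 1: δ(q0, 0) = (q0, 1, R)  ⊢  1[q0]00 (head at position 1)
Step 2: δ(q0, 0) = (q0, 1, R)  ⊢  11[q0]0 (head at position 2)
Step 3: δ(q0, 0) = (q0, 1, R)  ⊢  111[q0]□ (head at position 3)
Step 4: δ(q0, □) = (q1, □, L)  ⊢  11[q1]1□ (head at position 2)
Step 5: δ(q1, 1) = (q1, 1, L)  ⊢  1[q1]11□ (head at position 1)
Step 6: δ(q1, 1) = (q1, 1, L)  ⊢  [q1]111□ (head at position 0)
Step 7: δ(q1, 1) = (q1, 1, L)  ⊢  [q1]□111□ (head at position -1)
Step 8: δ(q1, □) = (qA, □, R)  ⊢  □[qA]111□ (head at position 0)
The machine is in qA, so it halts and accepts.
Tape content when halted (ignoring surrounding blanks): 111

Final answer: Output: 111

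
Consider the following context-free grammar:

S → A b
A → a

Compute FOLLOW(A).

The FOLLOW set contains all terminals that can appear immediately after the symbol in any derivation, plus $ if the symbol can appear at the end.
A occurs only in S → A b, where it is immediately followed by the terminal b. So FOLLOW(A) = {b}.

Final answer: {b}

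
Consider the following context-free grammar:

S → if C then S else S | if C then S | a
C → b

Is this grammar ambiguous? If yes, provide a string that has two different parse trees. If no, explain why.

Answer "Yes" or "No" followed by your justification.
The 'dangling else' can attach to either if. Two leftmost derivations of  if b then if b then a else a:
  (1) S ⇒ if C then S else S ⇒ if b then S else S ⇒ if b then if C then S else S ⇒ if b then if b then S else S ⇒ if b then if b then a else S ⇒ if b then if b then a else a   (else belongs to the outer if)
  (2) S ⇒ if C then S ⇒ if b then S ⇒ if b then if C then S else S ⇒ if b then if b then S else S ⇒ if b then if b then a else S ⇒ if b then if b then a else a   (else belongs to the inner if)
Two distinct parse trees for the same string, so the grammar is ambiguous.

Final answer: Yes - the string 'if b then if b then a else a' has two distinct leftmost derivations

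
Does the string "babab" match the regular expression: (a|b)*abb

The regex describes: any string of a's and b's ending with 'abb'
No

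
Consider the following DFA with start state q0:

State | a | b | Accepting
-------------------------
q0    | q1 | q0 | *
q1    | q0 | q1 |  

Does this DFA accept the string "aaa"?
Start in q0.
Read 'a': q0 → q1
Read 'a': q1 → q0
Read 'a': q0 → q1
Final state q1 is not accepting, so the string is rejected.

Final answer: No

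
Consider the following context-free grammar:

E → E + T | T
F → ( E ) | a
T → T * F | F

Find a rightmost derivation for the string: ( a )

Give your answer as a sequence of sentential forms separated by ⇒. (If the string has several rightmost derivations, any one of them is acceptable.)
Start with E.
Step 1: the rightmost non-terminal is E; apply E → T:  T
Step 2: the rightmost non-terminal is T; apply T → F:  F
Step 3: the rightmost non-terminal is F; apply F → ( E ):  ( E )
Step 4: the rightmost non-terminal is E; apply E → T:  ( T )
Step 5: the rightmost non-terminal is T; apply T → F:  ( F )
Step 6: the rightmost non-terminal is F; apply F → a:  ( a )

Final answer: E ⇒ T ⇒ F ⇒ ( E ) ⇒ ( T ) ⇒ ( F ) ⇒ ( a )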